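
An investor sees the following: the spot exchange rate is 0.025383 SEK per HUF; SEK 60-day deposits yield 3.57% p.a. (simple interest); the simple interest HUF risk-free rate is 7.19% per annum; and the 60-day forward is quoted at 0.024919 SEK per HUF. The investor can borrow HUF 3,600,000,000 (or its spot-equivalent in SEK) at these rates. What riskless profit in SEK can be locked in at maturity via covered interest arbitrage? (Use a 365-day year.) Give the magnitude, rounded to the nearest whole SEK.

T = 60/365 years.
Invest the HUF and cover forward: 3,600,000,000 × 1.0118191781 × 0.024919 = SEK 90,768,679.56.
Convert at spot and invest in SEK: 3,600,000,000 × 0.025383 × 1.0058684932 = SEK 91,915,055.87.
The quoted forward undervalues HUF, so borrow HUF, convert to SEK at spot, deposit the SEK at 3.57%, and buy HUF forward at 0.024919 to cover the loan.
Profit = 91,915,055.87 − 90,768,679.56 = SEK 1,146,376.

SEK 1,146,376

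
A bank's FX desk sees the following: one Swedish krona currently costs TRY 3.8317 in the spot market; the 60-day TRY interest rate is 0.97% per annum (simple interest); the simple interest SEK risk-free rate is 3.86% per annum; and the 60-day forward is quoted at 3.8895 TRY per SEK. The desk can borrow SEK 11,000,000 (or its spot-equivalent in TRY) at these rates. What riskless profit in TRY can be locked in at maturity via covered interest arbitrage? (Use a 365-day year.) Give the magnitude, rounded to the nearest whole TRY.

TRY 840,069

T = 60/365 years.
Route A — deposit SEK, sell forward: 11,000,000 × 1.0063452055 × 3.8895 = TRY 43,055,976.44.
Route B — convert at spot, deposit TRY: 11,000,000 × 3.8317 × 1.0015945205 = TRY 42,215,906.97.
The quoted forward overvalues SEK, so borrow TRY, buy SEK at spot, deposit the SEK at 3.86%, and sell the proceeds forward at 3.8895.
Arbitrage profit = |43,055,976.44 − 42,215,906.97| = TRY 840,069.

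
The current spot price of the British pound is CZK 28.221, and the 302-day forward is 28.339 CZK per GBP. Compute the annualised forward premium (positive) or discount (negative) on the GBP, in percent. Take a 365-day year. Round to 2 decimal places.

+0.51%

T = 302/365 years.
Period premium: (28.339 − 28.221)/28.221 = 0.0041813.
×(1/T) gives 0.51% p.a.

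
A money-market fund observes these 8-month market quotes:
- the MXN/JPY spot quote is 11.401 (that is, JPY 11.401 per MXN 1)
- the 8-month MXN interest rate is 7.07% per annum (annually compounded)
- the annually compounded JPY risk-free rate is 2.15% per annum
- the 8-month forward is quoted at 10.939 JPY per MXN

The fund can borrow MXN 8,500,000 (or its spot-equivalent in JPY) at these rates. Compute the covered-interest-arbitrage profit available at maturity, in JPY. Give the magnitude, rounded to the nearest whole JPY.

T = 8/12 years.
Invest the MXN and cover forward: 8,500,000 × 1.0465947096 × 10.939 = JPY 97,313,945.99.
Convert at spot and invest in JPY: 8,500,000 × 11.401 × 1.0142824569 = JPY 98,292,591.47.
The quoted forward undervalues MXN, so borrow MXN, convert to JPY at spot, deposit the JPY at 2.15%, and buy MXN forward at 10.939 to cover the loan.
Arbitrage profit = |97,313,945.99 − 98,292,591.47| = JPY 978,645.

JPY 978,645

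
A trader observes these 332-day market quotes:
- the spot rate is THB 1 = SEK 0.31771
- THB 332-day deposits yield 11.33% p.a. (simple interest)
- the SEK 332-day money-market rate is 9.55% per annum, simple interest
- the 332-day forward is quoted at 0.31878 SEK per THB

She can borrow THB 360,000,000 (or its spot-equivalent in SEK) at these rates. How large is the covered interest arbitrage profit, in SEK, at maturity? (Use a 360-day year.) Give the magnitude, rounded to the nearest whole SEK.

SEK 2,302,988

T = 332/360 years.
Keep in THB, deliver into the forward: 360,000,000·1.10448777778·0.31878 = SEK 126,751,900.97.
Swap to SEK now, deposit: 360,000,000·0.31771·1.08807222222 = SEK 124,448,913.26.
The quoted forward overvalues THB, so borrow SEK, buy THB at spot, deposit the THB at 11.33%, and sell the proceeds forward at 0.31878.
The gap between the two covered legs is SEK 2,302,988.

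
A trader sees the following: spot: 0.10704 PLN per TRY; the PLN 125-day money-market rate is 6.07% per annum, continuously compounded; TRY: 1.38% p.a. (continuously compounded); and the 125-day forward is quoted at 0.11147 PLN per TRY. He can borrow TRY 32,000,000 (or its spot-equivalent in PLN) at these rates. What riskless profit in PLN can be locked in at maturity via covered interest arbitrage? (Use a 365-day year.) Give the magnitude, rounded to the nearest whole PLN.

T = 125/365 years.
Route A — deposit TRY, sell forward: 32,000,000 × 1.004737213 × 0.11147 = PLN 3,583,937.83.
Route B — convert at spot, deposit PLN: 32,000,000 × 0.10704 × 1.02100524 = PLN 3,497,228.83.
The quoted forward overvalues TRY, so borrow PLN, buy TRY at spot, deposit the TRY at 1.38%, and sell the proceeds forward at 0.11147.
Arbitrage profit = |3,583,937.83 − 3,497,228.83| = PLN 86,709.

PLN 86,709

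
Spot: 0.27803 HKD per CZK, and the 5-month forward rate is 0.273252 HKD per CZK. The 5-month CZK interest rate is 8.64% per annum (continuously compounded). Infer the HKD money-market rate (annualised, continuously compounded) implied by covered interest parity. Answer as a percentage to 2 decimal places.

T = 5/12 years.
CIP gives F = S · g_HKD/g_CZK, so g_HKD/g_CZK = 0.273252/0.27803 = 0.9828148.
CZK growth factor: e^(0.0864×5/12) = 1.0366558.
So the HKD growth factor = 1.0188407.
r = ln(1.0188407)/(5/12) = 0.044797 → 4.48%.

4.48%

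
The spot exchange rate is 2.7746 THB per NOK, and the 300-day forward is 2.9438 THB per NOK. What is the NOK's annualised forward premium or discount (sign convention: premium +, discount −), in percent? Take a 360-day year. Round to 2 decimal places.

+7.32%

T = 300/360 years.
(F − S)/S = (2.9438 − 2.7746)/2.7746 = 0.0609818.
×(1/T) gives 7.32% p.a.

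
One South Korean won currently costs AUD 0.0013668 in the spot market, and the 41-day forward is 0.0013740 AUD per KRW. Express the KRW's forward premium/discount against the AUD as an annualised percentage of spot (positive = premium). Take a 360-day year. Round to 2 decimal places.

+4.63%

T = 41/360 years.
(F − S)/S = (0.0013740 − 0.0013668)/0.0013668 = 0.0052678.
×(1/T) gives 4.63% p.a.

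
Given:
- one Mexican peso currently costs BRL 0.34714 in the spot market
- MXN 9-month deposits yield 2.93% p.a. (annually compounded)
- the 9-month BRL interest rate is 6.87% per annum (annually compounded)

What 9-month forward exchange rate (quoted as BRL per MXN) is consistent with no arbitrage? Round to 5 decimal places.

T = 9/12 years.
BRL growth factor: (1 + 0.0687)^(9/12) = 1.0510947.
MXN growth factor: (1 + 0.0293)^(9/12) = 1.0218955.
So F = 0.34714 × 1.0510947 / 1.0218955 = 0.3570590 (BRL/MXN).

0.35706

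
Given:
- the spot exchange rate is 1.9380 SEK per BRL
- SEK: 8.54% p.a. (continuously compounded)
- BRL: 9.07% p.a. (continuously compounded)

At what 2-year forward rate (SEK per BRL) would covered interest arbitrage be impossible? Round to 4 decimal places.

T = 2 years.
Growth of 1 SEK over T: e^(0.0854×2) = 1.1862535.
BRL accumulates by e^(0.0907×2) = 1.1988946.
Forward (SEK per BRL) = 1.938 × 1.1862535 / 1.1988946 = 1.917566.

1.9176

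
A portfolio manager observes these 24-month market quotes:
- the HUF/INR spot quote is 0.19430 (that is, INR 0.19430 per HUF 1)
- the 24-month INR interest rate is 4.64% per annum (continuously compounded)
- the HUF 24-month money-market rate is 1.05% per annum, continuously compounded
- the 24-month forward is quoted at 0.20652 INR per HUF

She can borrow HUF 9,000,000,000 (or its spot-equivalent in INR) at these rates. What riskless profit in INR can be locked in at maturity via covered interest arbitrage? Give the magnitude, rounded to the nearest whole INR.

T = 2 years.
Invest the HUF and cover forward: 9,000,000,000 × 1.021222051638 × 0.20652 = INR 1,898,125,002.94.
Convert at spot and invest in INR: 9,000,000,000 × 0.19430 × 1.097242264869 = INR 1,918,747,548.58.
The quoted forward undervalues HUF, so borrow HUF, convert to INR at spot, deposit the INR at 4.64%, and buy HUF forward at 0.20652 to cover the loan.
The gap between the two covered legs is INR 20,622,546.

INR 20,622,546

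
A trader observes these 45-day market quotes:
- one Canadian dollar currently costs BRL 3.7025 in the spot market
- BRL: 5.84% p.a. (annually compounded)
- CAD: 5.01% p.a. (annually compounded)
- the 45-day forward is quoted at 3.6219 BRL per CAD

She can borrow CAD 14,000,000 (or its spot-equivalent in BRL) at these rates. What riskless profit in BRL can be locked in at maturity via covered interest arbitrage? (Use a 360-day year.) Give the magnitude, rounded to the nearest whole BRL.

BRL 1,186,666

T = 45/360 years.
Keep in CAD, deliver into the forward: 14,000,000·1.006129383·3.6219 = BRL 51,017,400.17.
Swap to BRL now, deposit: 14,000,000·3.7025·1.0071200194 = BRL 52,204,066.21.
The quoted forward undervalues CAD, so borrow CAD, convert to BRL at spot, deposit the BRL at 5.84%, and buy CAD forward at 3.6219 to cover the loan.
The gap between the two covered legs is BRL 1,186,666.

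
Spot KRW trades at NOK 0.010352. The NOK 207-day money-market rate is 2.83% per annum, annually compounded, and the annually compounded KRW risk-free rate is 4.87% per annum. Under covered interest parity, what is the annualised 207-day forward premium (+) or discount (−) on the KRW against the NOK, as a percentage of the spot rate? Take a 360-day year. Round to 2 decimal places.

T = 207/360 years.
F = S · g_NOK/g_KRW = 0.010352 × 1.0161759/1.0277192 = 0.010235727.
Annualised premium = (F − S)/S × (1/T) = (0.010235727 − 0.010352)/0.010352 ÷ (207/360) = -1.95%.

-1.95%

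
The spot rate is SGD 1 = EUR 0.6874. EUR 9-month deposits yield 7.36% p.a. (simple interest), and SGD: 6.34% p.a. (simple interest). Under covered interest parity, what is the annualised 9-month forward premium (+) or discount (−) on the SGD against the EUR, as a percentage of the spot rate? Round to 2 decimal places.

+0.97%

T = 9/12 years.
F = S · g_EUR/g_SGD = 0.6874 × 1.055200/1.047550 = 0.6924199.
(F − S)/S ÷ T = (0.6924199 − 0.6874)/0.6874/(9/12) = 0.009737 → 0.97%.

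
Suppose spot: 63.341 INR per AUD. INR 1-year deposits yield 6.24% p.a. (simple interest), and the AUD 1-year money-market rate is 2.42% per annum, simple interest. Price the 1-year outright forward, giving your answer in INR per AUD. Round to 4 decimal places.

65.7035

T = 1 year.
INR accumulates by 1 + 0.0624×1 = 1.062400.
AUD growth factor: 1 + 0.0242×1 = 1.024200.
So F = 63.341 × 1.062400 / 1.024200 = 65.703455 (INR/AUD).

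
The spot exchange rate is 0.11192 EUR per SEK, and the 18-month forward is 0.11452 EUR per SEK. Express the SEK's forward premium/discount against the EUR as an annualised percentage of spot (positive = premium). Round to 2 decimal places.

T = 18/12 years.
SEK trades forward at +2.32309% vs spot over the period.
×(1/T) gives 1.55% p.a.

+1.55%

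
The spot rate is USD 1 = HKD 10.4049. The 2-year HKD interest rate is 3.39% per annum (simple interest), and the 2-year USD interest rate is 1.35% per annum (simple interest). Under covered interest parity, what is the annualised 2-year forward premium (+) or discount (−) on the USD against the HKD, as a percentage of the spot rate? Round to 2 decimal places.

+1.99%

T = 2 years.
F = S · g_HKD/g_USD = 10.4049 × 1.067800/1.027000 = 10.8182592.
Annualised premium = (F − S)/S × (1/T) = (10.8182592 − 10.4049)/10.4049 ÷ 2 = 1.99%.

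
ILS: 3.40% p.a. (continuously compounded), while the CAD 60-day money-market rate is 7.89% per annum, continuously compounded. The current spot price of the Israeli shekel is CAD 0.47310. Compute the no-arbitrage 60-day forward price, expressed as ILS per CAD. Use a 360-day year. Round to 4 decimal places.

2.0980

T = 60/360 years.
CAD accumulates by e^(0.0789×60/360) = 1.0132368.
ILS accumulates by e^(0.0340×60/360) = 1.0056828.
Forward (CAD per ILS) = 0.4731 × 1.0132368 / 1.0056828 = 0.4766536.
Quoted the other way: 1/0.4766536 = 2.0980 ILS per CAD.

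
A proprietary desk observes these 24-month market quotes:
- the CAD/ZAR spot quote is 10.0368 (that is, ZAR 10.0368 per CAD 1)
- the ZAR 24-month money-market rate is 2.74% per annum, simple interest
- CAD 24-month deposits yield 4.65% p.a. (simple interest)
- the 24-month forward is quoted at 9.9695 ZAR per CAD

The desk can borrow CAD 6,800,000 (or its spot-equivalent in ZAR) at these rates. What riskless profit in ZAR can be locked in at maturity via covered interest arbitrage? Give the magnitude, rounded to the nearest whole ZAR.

T = 2 years.
Route A — deposit CAD, sell forward: 6,800,000 × 1.093000 × 9.9695 = ZAR 74,097,311.80.
Route B — convert at spot, deposit ZAR: 6,800,000 × 10.0368 × 1.054800 = ZAR 71,990,353.15.
The quoted forward overvalues CAD, so borrow ZAR, buy CAD at spot, deposit the CAD at 4.65%, and sell the proceeds forward at 9.9695.
Arbitrage profit = |74,097,311.80 − 71,990,353.15| = ZAR 2,106,959.

ZAR 2,106,959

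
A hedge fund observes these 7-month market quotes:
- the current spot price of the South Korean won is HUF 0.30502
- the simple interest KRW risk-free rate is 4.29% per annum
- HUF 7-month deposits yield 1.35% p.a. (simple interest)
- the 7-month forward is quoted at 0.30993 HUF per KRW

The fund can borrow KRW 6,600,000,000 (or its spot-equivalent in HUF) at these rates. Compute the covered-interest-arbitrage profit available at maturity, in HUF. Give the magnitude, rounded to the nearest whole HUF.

T = 7/12 years.
Invest the KRW and cover forward: 6,600,000,000 × 1.025025 × 0.30993 = HUF 2,096,727,588.45.
Convert at spot and invest in HUF: 6,600,000,000 × 0.30502 × 1.007875 = HUF 2,028,985,414.50.
The quoted forward overvalues KRW, so borrow HUF, buy KRW at spot, deposit the KRW at 4.29%, and sell the proceeds forward at 0.30993.
The gap between the two covered legs is HUF 67,742,174.

HUF 67,742,174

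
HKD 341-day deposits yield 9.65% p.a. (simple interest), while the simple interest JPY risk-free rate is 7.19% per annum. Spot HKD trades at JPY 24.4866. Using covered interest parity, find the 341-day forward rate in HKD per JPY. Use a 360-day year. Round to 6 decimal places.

0.041730

T = 341/360 years.
Growth of 1 JPY over T: 1 + 0.0719×341/360 = 1.0681053.
HKD accumulates by 1 + 0.0965×341/360 = 1.0914069.
CIP: F = S · (grow JPY)/(grow HKD) = 24.4866 × 1.0681053/1.0914069 = 23.96381 JPY per HKD.
Quoted the other way: 1/23.96381 = 0.041730 HKD per JPY.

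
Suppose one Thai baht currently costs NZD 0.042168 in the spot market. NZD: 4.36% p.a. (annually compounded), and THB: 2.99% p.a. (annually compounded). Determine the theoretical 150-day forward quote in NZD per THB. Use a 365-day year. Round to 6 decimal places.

T = 150/365 years.
NZD growth factor: (1 + 0.0436)^(150/365) = 1.0176929.
THB accumulates by (1 + 0.0299)^(150/365) = 1.0121811.
So F = 0.042168 × 1.0176929 / 1.0121811 = 0.04239762 (NZD/THB).

0.042398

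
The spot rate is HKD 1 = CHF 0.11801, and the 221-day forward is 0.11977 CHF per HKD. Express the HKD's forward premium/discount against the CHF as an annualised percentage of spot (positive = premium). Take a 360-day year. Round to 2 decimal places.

T = 221/360 years.
(F − S)/S = (0.11977 − 0.11801)/0.11801 = 0.0149140.
Annualise by dividing by T: 0.0149140 / (221/360) = 0.024294 → 2.43%.

+2.43%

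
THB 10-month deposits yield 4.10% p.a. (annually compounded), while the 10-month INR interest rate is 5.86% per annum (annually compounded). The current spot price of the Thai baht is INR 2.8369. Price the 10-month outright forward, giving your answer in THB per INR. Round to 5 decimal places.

0.34761

T = 10/12 years.
INR growth factor: (1 + 0.0586)^(10/12) = 1.0486001.
Growth of 1 THB over T: (1 + 0.0410)^(10/12) = 1.0340518.
CIP: F = S · (grow INR)/(grow THB) = 2.8369 × 1.0486001/1.0340518 = 2.876813 INR per THB.
Invert for THB per INR: 1 / 2.876813 = 0.34761.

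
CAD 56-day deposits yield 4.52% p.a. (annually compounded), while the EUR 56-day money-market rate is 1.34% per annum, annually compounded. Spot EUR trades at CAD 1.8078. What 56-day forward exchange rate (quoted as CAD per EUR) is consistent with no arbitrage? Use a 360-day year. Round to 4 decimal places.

T = 56/360 years.
CAD accumulates by (1 + 0.0452)^(56/360) = 1.0069005.
Growth of 1 EUR over T: (1 + 0.0134)^(56/360) = 1.0020727.
CIP: F = S · (grow CAD)/(grow EUR) = 1.8078 × 1.0069005/1.0020727 = 1.816510 CAD per EUR.

1.8165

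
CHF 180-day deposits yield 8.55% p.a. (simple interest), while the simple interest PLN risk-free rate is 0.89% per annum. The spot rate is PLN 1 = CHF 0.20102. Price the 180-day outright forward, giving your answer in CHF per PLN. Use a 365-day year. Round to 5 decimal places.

T = 180/365 years.
Growth of 1 CHF over T: 1 + 0.0855×180/365 = 1.0421644.
PLN growth factor: 1 + 0.0089×180/365 = 1.004389.
So F = 0.20102 × 1.0421644 / 1.004389 = 0.2085804 (CHF/PLN).

0.20858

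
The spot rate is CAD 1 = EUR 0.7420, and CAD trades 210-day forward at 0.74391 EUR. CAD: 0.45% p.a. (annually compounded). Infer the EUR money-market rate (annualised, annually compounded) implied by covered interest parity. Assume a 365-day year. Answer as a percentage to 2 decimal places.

0.90%

T = 210/365 years.
By CIP, F/S equals the EUR-to-CAD growth ratio: 0.74391/0.742 = 1.0025741.
The CAD side grows by (1 + 0.0045)^(210/365) = 1.0025866.
Hence g_EUR = 1.0051674.
Annualise: 1.0051674^(365/210) − 1 = 0.008999 = 0.90%.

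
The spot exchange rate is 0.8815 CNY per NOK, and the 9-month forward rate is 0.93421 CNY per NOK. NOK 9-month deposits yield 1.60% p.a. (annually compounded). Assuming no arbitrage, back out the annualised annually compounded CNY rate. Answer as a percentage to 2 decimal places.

9.78%

T = 9/12 years.
CIP gives F = S · g_CNY/g_NOK, so g_CNY/g_NOK = 0.93421/0.8815 = 1.0597958.
NOK growth factor: (1 + 0.0160)^(9/12) = 1.0119762.
Hence g_CNY = 1.0724881.
Annualise: 1.0724881^(12/9) − 1 = 0.097800 = 9.78%.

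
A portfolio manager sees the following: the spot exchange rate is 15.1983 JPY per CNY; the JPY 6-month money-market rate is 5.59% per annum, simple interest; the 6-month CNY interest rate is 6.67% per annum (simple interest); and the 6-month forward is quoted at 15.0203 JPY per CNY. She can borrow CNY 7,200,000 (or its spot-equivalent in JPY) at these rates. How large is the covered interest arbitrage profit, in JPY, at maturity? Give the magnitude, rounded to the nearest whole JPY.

JPY 733,431

T = 6/12 years.
Keep in CNY, deliver into the forward: 7,200,000·1.033350·15.0203 = JPY 111,752,834.44.
Swap to JPY now, deposit: 7,200,000·15.1983·1.027950 = JPY 112,486,265.89.
The quoted forward undervalues CNY, so borrow CNY, convert to JPY at spot, deposit the JPY at 5.59%, and buy CNY forward at 15.0203 to cover the loan.
Profit = 112,486,265.89 − 111,752,834.44 = JPY 733,431.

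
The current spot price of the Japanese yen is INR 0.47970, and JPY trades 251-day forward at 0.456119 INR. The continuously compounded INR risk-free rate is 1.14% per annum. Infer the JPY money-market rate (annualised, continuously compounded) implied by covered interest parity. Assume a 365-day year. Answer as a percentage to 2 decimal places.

T = 251/365 years.
F/S = 0.456119/0.4797 = 0.9508422 = (growth of INR) / (growth of JPY).
The INR side grows by e^(0.0114×251/365) = 1.0078703.
That pins the JPY growth at 1.0599764.
Take logs: ln 1.0599764 / (251/365) = 0.084701, so 8.47%.

8.47%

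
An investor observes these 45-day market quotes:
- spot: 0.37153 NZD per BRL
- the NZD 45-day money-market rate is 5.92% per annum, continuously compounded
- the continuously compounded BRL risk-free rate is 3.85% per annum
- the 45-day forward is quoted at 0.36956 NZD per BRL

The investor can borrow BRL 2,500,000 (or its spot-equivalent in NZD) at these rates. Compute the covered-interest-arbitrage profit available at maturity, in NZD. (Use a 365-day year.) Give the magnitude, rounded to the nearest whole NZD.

T = 45/365 years.
Keep in BRL, deliver into the forward: 2,500,000·1.00475786·0.36956 = NZD 928,295.79.
Swap to NZD now, deposit: 2,500,000·0.37153·1.00732533 = NZD 935,628.95.
The quoted forward undervalues BRL, so borrow BRL, convert to NZD at spot, deposit the NZD at 5.92%, and buy BRL forward at 0.36956 to cover the loan.
Profit = 935,628.95 − 928,295.79 = NZD 7,333.

NZD 7,333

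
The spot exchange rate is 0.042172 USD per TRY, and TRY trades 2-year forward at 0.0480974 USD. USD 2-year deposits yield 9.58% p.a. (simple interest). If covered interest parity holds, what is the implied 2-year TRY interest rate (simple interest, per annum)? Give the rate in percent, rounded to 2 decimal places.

2.24%

T = 2 years.
F/S = 0.0480974/0.042172 = 1.1405055 = (growth of USD) / (growth of TRY).
The USD side grows by 1 + 0.0958×2 = 1.191600.
So the TRY growth factor = 1.0447999.
r = (1.0447999 − 1)/2 = 0.022400 → 2.24%.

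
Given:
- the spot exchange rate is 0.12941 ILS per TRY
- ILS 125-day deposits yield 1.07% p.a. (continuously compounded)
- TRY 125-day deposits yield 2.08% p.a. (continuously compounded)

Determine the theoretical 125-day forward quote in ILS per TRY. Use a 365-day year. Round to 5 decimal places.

0.12896

T = 125/365 years.
ILS accumulates by e^(0.0107×125/365) = 1.0036711.
Growth of 1 TRY over T: e^(0.0208×125/365) = 1.0071487.
Forward (ILS per TRY) = 0.12941 × 1.0036711 / 1.0071487 = 0.1289632.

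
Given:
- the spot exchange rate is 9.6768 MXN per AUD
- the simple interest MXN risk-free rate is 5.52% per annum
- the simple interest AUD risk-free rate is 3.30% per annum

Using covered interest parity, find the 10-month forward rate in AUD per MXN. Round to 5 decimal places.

T = 10/12 years.
MXN growth factor: 1 + 0.0552×10/12 = 1.046000.
AUD accumulates by 1 + 0.0330×10/12 = 1.027500.
So F = 9.6768 × 1.046000 / 1.027500 = 9.851029 (MXN/AUD).
Quoted the other way: 1/9.851029 = 0.10151 AUD per MXN.

0.10151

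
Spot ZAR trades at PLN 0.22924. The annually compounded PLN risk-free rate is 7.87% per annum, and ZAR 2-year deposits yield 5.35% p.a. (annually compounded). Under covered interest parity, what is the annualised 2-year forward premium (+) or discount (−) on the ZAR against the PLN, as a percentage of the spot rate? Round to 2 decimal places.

T = 2 years.
CIP forward (PLN per ZAR) = 0.22924 × 1.1635937/1.1098623 = 0.24033812.
Annualised premium = (F − S)/S × (1/T) = (0.24033812 − 0.22924)/0.22924 ÷ 2 = 2.42%.

+2.42%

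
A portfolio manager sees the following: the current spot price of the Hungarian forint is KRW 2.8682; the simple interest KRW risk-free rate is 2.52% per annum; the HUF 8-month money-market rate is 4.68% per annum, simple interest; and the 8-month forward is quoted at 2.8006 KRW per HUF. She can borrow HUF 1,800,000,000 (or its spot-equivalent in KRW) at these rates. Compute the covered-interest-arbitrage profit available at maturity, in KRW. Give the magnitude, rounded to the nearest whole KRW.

KRW 51,132,672

T = 8/12 years.
Route A — deposit HUF, sell forward: 1,800,000,000 × 1.031200 × 2.8006 = KRW 5,198,361,696.00.
Route B — convert at spot, deposit KRW: 1,800,000,000 × 2.8682 × 1.016800 = KRW 5,249,494,368.00.
The quoted forward undervalues HUF, so borrow HUF, convert to KRW at spot, deposit the KRW at 2.52%, and buy HUF forward at 2.8006 to cover the loan.
Arbitrage profit = |5,198,361,696.00 − 5,249,494,368.00| = KRW 51,132,672.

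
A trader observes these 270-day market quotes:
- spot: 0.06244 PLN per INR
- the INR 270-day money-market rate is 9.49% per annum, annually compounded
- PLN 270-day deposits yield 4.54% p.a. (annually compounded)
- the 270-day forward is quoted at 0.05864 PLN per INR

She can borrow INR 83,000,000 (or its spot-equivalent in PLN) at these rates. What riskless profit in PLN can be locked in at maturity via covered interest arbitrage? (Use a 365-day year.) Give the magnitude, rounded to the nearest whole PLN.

PLN 150,826

T = 270/365 years.
Keep in INR, deliver into the forward: 83,000,000·1.069365847·0.05864 = PLN 5,204,731.90.
Swap to PLN now, deposit: 83,000,000·0.06244·1.033388833 = PLN 5,355,558.29.
The quoted forward undervalues INR, so borrow INR, convert to PLN at spot, deposit the PLN at 4.54%, and buy INR forward at 0.05864 to cover the loan.
Arbitrage profit = |5,204,731.90 − 5,355,558.29| = PLN 150,826.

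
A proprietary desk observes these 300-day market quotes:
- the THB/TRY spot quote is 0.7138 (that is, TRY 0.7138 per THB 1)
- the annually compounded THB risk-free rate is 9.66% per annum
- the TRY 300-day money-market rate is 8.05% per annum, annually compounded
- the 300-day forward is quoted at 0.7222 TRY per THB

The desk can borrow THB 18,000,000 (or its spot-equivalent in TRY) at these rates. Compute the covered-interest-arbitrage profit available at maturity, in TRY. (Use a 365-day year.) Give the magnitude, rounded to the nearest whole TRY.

T = 300/365 years.
Keep in THB, deliver into the forward: 18,000,000·1.0787389571·0.7222 = TRY 14,023,174.95.
Swap to TRY now, deposit: 18,000,000·0.7138·1.0657044967 = TRY 13,692,597.66.
The quoted forward overvalues THB, so borrow TRY, buy THB at spot, deposit the THB at 9.66%, and sell the proceeds forward at 0.7222.
Profit = 14,023,174.95 − 13,692,597.66 = TRY 330,577.

TRY 330,577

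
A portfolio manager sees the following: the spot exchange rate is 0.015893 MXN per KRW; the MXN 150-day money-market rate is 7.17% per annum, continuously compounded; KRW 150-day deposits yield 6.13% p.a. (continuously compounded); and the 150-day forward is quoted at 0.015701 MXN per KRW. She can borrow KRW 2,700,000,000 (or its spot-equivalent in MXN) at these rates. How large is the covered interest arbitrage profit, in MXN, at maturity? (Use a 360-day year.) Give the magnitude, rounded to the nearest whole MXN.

MXN 722,984

T = 150/360 years.
Keep in KRW, deliver into the forward: 2,700,000,000·1.02587065·0.015701 = MXN 43,489,426.70.
Swap to MXN now, deposit: 2,700,000,000·0.015893·1.0303257352 = MXN 44,212,410.66.
The quoted forward undervalues KRW, so borrow KRW, convert to MXN at spot, deposit the MXN at 7.17%, and buy KRW forward at 0.015701 to cover the loan.
Profit = 44,212,410.66 − 43,489,426.70 = MXN 722,984.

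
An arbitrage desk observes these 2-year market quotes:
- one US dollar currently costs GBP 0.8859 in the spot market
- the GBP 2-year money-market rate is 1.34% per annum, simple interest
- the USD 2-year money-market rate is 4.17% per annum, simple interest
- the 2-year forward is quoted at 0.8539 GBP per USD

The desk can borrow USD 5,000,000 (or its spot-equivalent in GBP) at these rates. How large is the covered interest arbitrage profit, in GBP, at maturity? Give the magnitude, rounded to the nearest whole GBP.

T = 2 years.
Keep in USD, deliver into the forward: 5,000,000·1.083400·0.8539 = GBP 4,625,576.30.
Swap to GBP now, deposit: 5,000,000·0.8859·1.026800 = GBP 4,548,210.60.
The quoted forward overvalues USD, so borrow GBP, buy USD at spot, deposit the USD at 4.17%, and sell the proceeds forward at 0.8539.
The gap between the two covered legs is GBP 77,366.

GBP 77,366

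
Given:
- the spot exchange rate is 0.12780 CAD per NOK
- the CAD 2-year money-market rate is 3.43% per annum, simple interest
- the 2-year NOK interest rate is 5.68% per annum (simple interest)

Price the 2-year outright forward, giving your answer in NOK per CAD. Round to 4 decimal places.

8.1542

T = 2 years.
CAD accumulates by 1 + 0.0343×2 = 1.068600.
Growth of 1 NOK over T: 1 + 0.0568×2 = 1.113600.
So F = 0.1278 × 1.068600 / 1.113600 = 0.1226357 (CAD/NOK).
Quoted the other way: 1/0.1226357 = 8.1542 NOK per CAD.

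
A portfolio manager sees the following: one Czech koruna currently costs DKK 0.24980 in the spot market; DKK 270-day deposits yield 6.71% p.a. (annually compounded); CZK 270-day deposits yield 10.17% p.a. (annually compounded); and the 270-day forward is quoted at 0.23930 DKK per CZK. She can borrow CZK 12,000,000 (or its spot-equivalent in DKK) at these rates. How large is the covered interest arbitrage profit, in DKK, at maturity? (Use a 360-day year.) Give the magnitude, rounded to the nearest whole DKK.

T = 270/360 years.
Keep in CZK, deliver into the forward: 12,000,000·1.075344237·0.23930 = DKK 3,087,958.51.
Swap to DKK now, deposit: 12,000,000·0.24980·1.049914273 = DKK 3,147,223.02.
The quoted forward undervalues CZK, so borrow CZK, convert to DKK at spot, deposit the DKK at 6.71%, and buy CZK forward at 0.23930 to cover the loan.
Profit = 3,147,223.02 − 3,087,958.51 = DKK 59,265.

DKK 59,265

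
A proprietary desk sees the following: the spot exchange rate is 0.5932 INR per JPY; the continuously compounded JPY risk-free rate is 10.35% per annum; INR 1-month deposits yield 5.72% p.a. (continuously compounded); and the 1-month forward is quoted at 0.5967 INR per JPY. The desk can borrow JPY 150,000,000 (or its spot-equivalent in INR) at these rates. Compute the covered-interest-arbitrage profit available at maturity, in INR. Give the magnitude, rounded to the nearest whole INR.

T = 1/12 years.
Keep in JPY, deliver into the forward: 150,000,000·1.0086623025·0.5967 = INR 90,280,319.39.
Swap to INR now, deposit: 150,000,000·0.5932·1.0047780453 = INR 89,405,150.47.
The quoted forward overvalues JPY, so borrow INR, buy JPY at spot, deposit the JPY at 10.35%, and sell the proceeds forward at 0.5967.
The gap between the two covered legs is INR 875,169.

INR 875,169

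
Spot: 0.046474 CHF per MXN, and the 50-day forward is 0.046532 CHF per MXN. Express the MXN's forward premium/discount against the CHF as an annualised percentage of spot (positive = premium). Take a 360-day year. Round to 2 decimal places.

+0.90%

T = 50/360 years.
(F − S)/S = (0.046532 − 0.046474)/0.046474 = 0.0012480.
×(1/T) gives 0.90% p.a.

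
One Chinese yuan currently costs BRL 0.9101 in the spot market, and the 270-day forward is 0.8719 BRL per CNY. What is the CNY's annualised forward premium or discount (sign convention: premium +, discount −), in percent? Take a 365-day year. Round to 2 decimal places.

-5.67%

T = 270/365 years.
CNY trades forward at -4.19734% vs spot over the period.
×(1/T) gives -5.67% p.a.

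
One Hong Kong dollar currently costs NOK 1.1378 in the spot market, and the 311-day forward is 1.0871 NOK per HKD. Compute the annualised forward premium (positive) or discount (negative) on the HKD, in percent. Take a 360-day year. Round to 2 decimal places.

T = 311/360 years.
HKD trades forward at -4.45597% vs spot over the period.
Annualise by dividing by T: -0.0445597 / (311/360) = -0.051580 → -5.16%.

-5.16%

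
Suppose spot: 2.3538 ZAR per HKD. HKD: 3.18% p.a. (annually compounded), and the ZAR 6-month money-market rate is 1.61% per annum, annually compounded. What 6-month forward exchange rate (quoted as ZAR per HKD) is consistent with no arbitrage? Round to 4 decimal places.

2.3358

T = 6/12 years.
ZAR growth factor: (1 + 0.0161)^(6/12) = 1.0080179.
HKD accumulates by (1 + 0.0318)^(6/12) = 1.0157756.
So F = 2.3538 × 1.0080179 / 1.0157756 = 2.335824 (ZAR/HKD).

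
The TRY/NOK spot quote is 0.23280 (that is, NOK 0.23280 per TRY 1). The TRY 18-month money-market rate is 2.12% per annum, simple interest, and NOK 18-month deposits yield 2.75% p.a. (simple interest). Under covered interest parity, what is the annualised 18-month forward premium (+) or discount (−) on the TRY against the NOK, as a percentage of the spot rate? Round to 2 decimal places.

T = 18/12 years.
No-arbitrage forward: 0.2328 × 1.041250 / 1.031800 = 0.23493216 NOK/TRY.
Annualised premium = (F − S)/S × (1/T) = (0.23493216 − 0.2328)/0.2328 ÷ (18/12) = 0.61%.

+0.61%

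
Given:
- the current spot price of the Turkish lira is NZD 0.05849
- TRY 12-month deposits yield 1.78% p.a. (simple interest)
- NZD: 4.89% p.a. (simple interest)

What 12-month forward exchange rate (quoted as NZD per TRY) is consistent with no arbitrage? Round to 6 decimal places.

T = 1 year.
Growth of 1 NZD over T: 1 + 0.0489×1 = 1.048900.
TRY growth factor: 1 + 0.0178×1 = 1.017800.
Forward (NZD per TRY) = 0.05849 × 1.048900 / 1.017800 = 0.06027723.

0.060277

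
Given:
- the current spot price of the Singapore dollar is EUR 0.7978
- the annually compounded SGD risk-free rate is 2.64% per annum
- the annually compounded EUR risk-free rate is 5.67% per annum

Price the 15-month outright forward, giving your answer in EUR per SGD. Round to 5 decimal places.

0.82735

T = 15/12 years.
Growth of 1 EUR over T: (1 + 0.0567)^(15/12) = 1.0713704.
SGD growth factor: (1 + 0.0264)^(15/12) = 1.0331082.
So F = 0.7978 × 1.0713704 / 1.0331082 = 0.8273473 (EUR/SGD).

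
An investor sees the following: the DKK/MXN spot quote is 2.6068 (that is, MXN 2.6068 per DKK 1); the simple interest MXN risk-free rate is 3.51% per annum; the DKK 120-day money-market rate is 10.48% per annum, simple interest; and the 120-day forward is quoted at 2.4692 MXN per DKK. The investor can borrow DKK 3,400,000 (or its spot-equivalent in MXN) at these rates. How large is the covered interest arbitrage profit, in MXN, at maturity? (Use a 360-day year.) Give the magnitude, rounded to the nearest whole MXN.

T = 120/360 years.
Keep in DKK, deliver into the forward: 3,400,000·1.034933333·2.4692 = MXN 8,688,555.11.
Swap to MXN now, deposit: 3,400,000·2.6068·1.011700 = MXN 8,966,818.50.
The quoted forward undervalues DKK, so borrow DKK, convert to MXN at spot, deposit the MXN at 3.51%, and buy DKK forward at 2.4692 to cover the loan.
Arbitrage profit = |8,688,555.11 − 8,966,818.50| = MXN 278,263.

MXN 278,263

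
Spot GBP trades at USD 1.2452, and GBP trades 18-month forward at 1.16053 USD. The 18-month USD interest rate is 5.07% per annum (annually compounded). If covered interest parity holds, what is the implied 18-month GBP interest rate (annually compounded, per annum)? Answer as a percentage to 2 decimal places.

10.12%

T = 18/12 years.
F/S = 1.16053/1.2452 = 0.9320029 = (growth of USD) / (growth of GBP).
The USD side grows by (1 + 0.0507)^(18/12) = 1.0770059.
So the GBP growth factor = 1.1555821.
r = 1.1555821^(12/18) − 1 = 0.101203 → 10.12%.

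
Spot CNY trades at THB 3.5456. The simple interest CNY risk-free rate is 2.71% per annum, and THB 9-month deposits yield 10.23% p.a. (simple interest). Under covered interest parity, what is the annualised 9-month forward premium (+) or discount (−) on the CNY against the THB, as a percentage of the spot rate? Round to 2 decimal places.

+7.37%

T = 9/12 years.
No-arbitrage forward: 3.5456 × 1.076725 / 1.020325 = 3.7415884 THB/CNY.
Annualised premium = (F − S)/S × (1/T) = (3.7415884 − 3.5456)/3.5456 ÷ (9/12) = 7.37%.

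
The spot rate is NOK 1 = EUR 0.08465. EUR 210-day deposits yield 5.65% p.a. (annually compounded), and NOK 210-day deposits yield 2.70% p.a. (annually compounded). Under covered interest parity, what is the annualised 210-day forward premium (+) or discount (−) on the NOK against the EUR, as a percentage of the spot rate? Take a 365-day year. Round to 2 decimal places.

+2.86%

T = 210/365 years.
F = S · g_EUR/g_NOK = 0.08465 × 1.032127/1.0154463 = 0.08604054.
Annualised premium = (F − S)/S × (1/T) = (0.08604054 − 0.08465)/0.08465 ÷ (210/365) = 2.86%.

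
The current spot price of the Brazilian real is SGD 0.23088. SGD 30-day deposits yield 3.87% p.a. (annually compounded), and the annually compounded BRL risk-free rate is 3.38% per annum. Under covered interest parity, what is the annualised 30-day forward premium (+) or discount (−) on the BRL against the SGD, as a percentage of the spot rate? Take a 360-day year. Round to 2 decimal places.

+0.47%

T = 30/360 years.
CIP forward (SGD per BRL) = 0.23088 × 1.0031692/1.002774 = 0.23097099.
Annualised premium = (F − S)/S × (1/T) = (0.23097099 − 0.23088)/0.23088 ÷ (30/360) = 0.47%.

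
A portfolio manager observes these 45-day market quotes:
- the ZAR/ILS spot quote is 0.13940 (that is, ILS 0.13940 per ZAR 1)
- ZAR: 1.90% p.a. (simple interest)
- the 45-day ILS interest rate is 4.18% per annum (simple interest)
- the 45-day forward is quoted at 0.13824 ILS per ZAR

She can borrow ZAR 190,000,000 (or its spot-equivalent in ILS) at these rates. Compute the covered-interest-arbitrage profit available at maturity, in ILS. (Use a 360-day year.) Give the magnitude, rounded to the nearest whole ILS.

ILS 296,409

T = 45/360 years.
Keep in ZAR, deliver into the forward: 190,000,000·1.002375·0.13824 = ILS 26,327,980.80.
Swap to ILS now, deposit: 190,000,000·0.13940·1.005225 = ILS 26,624,389.35.
The quoted forward undervalues ZAR, so borrow ZAR, convert to ILS at spot, deposit the ILS at 4.18%, and buy ZAR forward at 0.13824 to cover the loan.
Arbitrage profit = |26,327,980.80 − 26,624,389.35| = ILS 296,409.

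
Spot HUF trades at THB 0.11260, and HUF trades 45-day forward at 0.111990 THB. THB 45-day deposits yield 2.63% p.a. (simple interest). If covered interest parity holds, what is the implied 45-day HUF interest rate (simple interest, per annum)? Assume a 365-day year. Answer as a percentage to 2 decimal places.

7.06%

T = 45/365 years.
F/S = 0.11199/0.1126 = 0.9945826 = (growth of THB) / (growth of HUF).
The THB side grows by 1 + 0.0263×45/365 = 1.0032425.
That pins the HUF growth at 1.0087071.
(1.0087071 − 1)/T = 0.070624, i.e. 7.06%.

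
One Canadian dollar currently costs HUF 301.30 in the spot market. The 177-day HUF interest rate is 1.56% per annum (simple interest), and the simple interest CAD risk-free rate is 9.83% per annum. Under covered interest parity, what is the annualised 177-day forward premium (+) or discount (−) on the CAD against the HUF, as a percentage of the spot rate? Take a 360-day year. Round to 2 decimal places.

T = 177/360 years.
No-arbitrage forward: 301.3 × 1.007670 / 1.0483308 = 289.61371 HUF/CAD.
(F − S)/S ÷ T = (289.61371 − 301.3)/301.3/(177/360) = -0.078887 → -7.89%.

-7.89%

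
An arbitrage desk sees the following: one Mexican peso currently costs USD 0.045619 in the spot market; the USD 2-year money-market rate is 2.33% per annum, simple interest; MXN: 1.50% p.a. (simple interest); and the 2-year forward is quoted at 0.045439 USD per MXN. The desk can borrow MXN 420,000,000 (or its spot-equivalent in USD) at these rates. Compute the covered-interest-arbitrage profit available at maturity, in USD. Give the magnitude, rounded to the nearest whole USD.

T = 2 years.
Route A — deposit MXN, sell forward: 420,000,000 × 1.030000 × 0.045439 = USD 19,656,911.40.
Route B — convert at spot, deposit USD: 420,000,000 × 0.045619 × 1.046600 = USD 20,052,835.07.
The quoted forward undervalues MXN, so borrow MXN, convert to USD at spot, deposit the USD at 2.33%, and buy MXN forward at 0.045439 to cover the loan.
Arbitrage profit = |19,656,911.40 − 20,052,835.07| = USD 395,924.

USD 395,924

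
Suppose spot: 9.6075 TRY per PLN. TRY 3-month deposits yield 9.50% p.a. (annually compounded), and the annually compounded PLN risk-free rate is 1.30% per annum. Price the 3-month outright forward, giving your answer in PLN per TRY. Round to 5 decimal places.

T = 3/12 years.
TRY accumulates by (1 + 0.0950)^(3/12) = 1.0229479.
PLN growth factor: (1 + 0.0130)^(3/12) = 1.0032343.
CIP: F = S · (grow TRY)/(grow PLN) = 9.6075 × 1.0229479/1.0032343 = 9.796288 TRY per PLN.
Quoted the other way: 1/9.796288 = 0.10208 PLN per TRY.

0.10208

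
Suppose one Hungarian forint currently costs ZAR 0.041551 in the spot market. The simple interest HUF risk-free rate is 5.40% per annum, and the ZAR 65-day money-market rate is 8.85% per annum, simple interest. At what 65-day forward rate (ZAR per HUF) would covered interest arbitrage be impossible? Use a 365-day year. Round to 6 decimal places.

0.041804

T = 65/365 years.
ZAR accumulates by 1 + 0.0885×65/365 = 1.0157603.
Growth of 1 HUF over T: 1 + 0.0540×65/365 = 1.0096164.
Forward (ZAR per HUF) = 0.041551 × 1.0157603 / 1.0096164 = 0.04180385.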